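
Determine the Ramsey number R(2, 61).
R(2, 61) = 61

R(2, k) = k for all k ≥ 2: in a 2-colouring of K_k, either some edge is red (a red K_2) or all edges are blue (a blue K_k). And K_{60} coloured all-blue has no blue K_61, so R(2, 61) > 60. Hence R(2, 61) = 61.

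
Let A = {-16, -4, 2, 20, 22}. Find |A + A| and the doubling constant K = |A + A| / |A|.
K = |A + A| / |A| = 14/5

Enumerate A + A = {a + b : a, b ∈ A}. With |A| = 5, there are |A|^2 = 25 ordered sum pairs; collecting distinct values, A + A = {-32, -20, -14, -8, -2, 4, 6, 16, 18, 22, 24, 40, 42, 44}, so |A + A| = 14. Thus K = 14/5. For comparison, the minimum possible |A + A| over all 5-element sets is 2·5 − 1 = 9 (so min K = 9/5), attained only by arithmetic progressions.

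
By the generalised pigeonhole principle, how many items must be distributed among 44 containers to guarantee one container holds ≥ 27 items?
n = (27 − 1)·44 + 1 = 1145

By the generalised pigeonhole principle, to guarantee some box contains ≥ r objects we need more than (r − 1) · k objects total. Threshold: n = (r − 1) · k + 1. With r = 27 and k = 44: n = 26 · 44 + 1 = 1144 + 1 = 1145. For n = 1144 = 26 · 44, we can put exactly 26 objects in every box, avoiding 27 in any single one — so 1145 is tight.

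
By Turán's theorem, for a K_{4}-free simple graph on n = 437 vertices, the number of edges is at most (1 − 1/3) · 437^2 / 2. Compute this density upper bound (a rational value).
Turán density bound = (2/3) · 437^2/2 = 190969/3 ≈ 63656.3333

Turán's theorem: ex(n, K_{r+1}) is achieved by the complete r-partite Turán graph T(n, r) with parts as balanced as possible, and is at most (1 − 1/r) · n^2/2. For r = 3, n = 437: the density bound is (2/3) · 190969/2 = 190969/3 ≈ 63656.3333. The integer-valued extremum is e(T(437, 3)) = 63656, which is strictly less than the density bound 190969/3 since 3 ∤ 437 (the parts of T(437, 3) cannot all be equal).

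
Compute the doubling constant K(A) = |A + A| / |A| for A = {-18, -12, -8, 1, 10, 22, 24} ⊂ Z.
K = |A + A| / |A| = 27/7

Enumerate A + A = {a + b : a, b ∈ A}. With |A| = 7, there are |A|^2 = 49 ordered sum pairs; collecting distinct values, A + A = {-36, -30, -26, -24, -20, -17, -16, -11, -8, -7, -2, 2, 4, 6, 10, 11, 12, 14, 16, 20, 23, 25, 32, 34, 44, 46, 48}, so |A + A| = 27. Thus K = 27/7. For comparison, the minimum possible |A + A| over all 7-element sets is 2·7 − 1 = 13 (so min K = 13/7), attained only by arithmetic progressions.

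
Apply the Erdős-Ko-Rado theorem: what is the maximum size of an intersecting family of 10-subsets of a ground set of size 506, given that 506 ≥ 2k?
max |F| = C(505, 9) = 5479293841101549875

The Erdős-Ko-Rado theorem states: for n ≥ 2k, an intersecting family of k-subsets of an n-element set has size at most C(n − 1, k − 1), with equality for 'star' families {A ⊆ [n] : |A| = k, i ∈ A} (fix an element i). For n = 506, k = 10: C(505, 9) = 5479293841101549875.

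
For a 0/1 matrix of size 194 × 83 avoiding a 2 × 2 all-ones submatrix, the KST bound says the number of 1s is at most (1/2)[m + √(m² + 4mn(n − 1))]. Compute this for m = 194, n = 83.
z(194, 83; 2, 2) ≤ (1/2)[194 + √(194² + 4·194·83·82)] = (1/2)[194 + √5319092] = 1250.1578

Kővári–Sós–Turán: let r_1, ..., r_194 be the row sums and z = Σ r_i the total number of 1s. Each pair of columns can share at most one row with both entries 1 (else a 2×2 all-ones block appears), so Σ_i C(r_i, 2) ≤ C(83, 2) = 3403. By convexity Σ_i C(r_i, 2) ≥ 194·C(z/194, 2) = z(z − 194)/(2·194), giving z² − 194z − 194·83·82 ≤ 0 and hence z ≤ (1/2)[194 + √(37636 + 4·1320364)] = (1/2)[194 + √5319092] ≈ (1/2)(194 + 2306.3157) = 1250.1578.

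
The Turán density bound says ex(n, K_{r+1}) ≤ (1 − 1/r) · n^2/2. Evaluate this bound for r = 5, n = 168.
Turán density bound = (4/5) · 168^2/2 = 56448/5 ≈ 11289.6

Turán's theorem: ex(n, K_{r+1}) is achieved by the complete r-partite Turán graph T(n, r) with parts as balanced as possible, and is at most (1 − 1/r) · n^2/2. For r = 5, n = 168: the density bound is (4/5) · 28224/2 = 56448/5 ≈ 11289.6. The integer-valued extremum is e(T(168, 5)) = 11289, which is strictly less than the density bound 56448/5 since 5 ∤ 168 (the parts of T(168, 5) cannot all be equal).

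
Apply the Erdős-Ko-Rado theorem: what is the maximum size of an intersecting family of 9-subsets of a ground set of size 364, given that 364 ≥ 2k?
max |F| = C(363, 8) = 6918310730493657

Erdős-Ko-Rado (1961): when n ≥ 2k, max |F| = C(n−1, k−1). The bound is attained by the star {A : i ∈ A} for any fixed i ∈ [n]. Here C(364−1, 9−1) = C(363, 8) = 6918310730493657.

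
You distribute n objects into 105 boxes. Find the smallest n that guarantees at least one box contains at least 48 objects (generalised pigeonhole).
n = (48 − 1)·105 + 1 = 4936

By the generalised pigeonhole principle, to guarantee some box contains ≥ r objects we need more than (r − 1) · k objects total. Threshold: n = (r − 1) · k + 1. With r = 48 and k = 105: n = 47 · 105 + 1 = 4935 + 1 = 4936. For n = 4935 = 47 · 105, we can put exactly 47 objects in every box, avoiding 48 in any single one — so 4936 is tight.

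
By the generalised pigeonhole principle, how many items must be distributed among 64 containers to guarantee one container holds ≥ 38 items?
n = (38 − 1)·64 + 1 = 2369

By the generalised pigeonhole principle, to guarantee some box contains ≥ r objects we need more than (r − 1) · k objects total. Threshold: n = (r − 1) · k + 1. With r = 38 and k = 64: n = 37 · 64 + 1 = 2368 + 1 = 2369. For n = 2368 = 37 · 64, we can put exactly 37 objects in every box, avoiding 38 in any single one — so 2369 is tight.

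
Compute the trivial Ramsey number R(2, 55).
R(2, 55) = 55

R(2, k) = k for all k ≥ 2: in a 2-colouring of K_k, either some edge is red (a red K_2) or all edges are blue (a blue K_k). And K_{54} coloured all-blue has no blue K_55, so R(2, 55) > 54. Hence R(2, 55) = 55.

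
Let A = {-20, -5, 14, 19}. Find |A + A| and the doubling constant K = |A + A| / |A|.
K = |A + A| / |A| = 10/4 = 5/2

Enumerate A + A = {a + b : a, b ∈ A}. With |A| = 4, there are |A|^2 = 16 ordered sum pairs; collecting distinct values, A + A = {-40, -25, -10, -6, -1, 9, 14, 28, 33, 38}, so |A + A| = 10. Thus K = 10/4 = 5/2. For comparison, the minimum possible |A + A| over all 4-element sets is 2·4 − 1 = 7 (so min K = 7/4), attained only by arithmetic progressions.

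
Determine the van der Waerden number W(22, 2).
W(22, 2) = 22 + 1 = 23

A 2-term AP is any pair of integers, so a monochromatic 2-AP exists iff some colour is used at least twice. With 22 colours, the colouring i ↦ i on {1, ..., 22} uses each colour once, avoiding any monochromatic pair, so W(22, 2) > 22. For {1, ..., 23}, pigeonhole forces two integers of the same colour, which form a monochromatic 2-AP. Hence W(22, 2) = 23.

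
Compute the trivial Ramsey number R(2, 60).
R(2, 60) = 60

R(2, k) = k for all k ≥ 2: in a 2-colouring of K_k, either some edge is red (a red K_2) or all edges are blue (a blue K_k). And K_{59} coloured all-blue has no blue K_60, so R(2, 60) > 59. Hence R(2, 60) = 60.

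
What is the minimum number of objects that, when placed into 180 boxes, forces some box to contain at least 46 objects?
n = (46 − 1)·180 + 1 = 8101

By the generalised pigeonhole principle, to guarantee some box contains ≥ r objects we need more than (r − 1) · k objects total. Threshold: n = (r − 1) · k + 1. With r = 46 and k = 180: n = 45 · 180 + 1 = 8100 + 1 = 8101. For n = 8100 = 45 · 180, we can put exactly 45 objects in every box, avoiding 46 in any single one — so 8101 is tight.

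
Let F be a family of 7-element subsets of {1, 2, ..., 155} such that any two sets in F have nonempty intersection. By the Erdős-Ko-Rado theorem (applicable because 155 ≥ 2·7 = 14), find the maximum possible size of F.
max |F| = C(154, 6) = 16787178870

The Erdős-Ko-Rado theorem states: for n ≥ 2k, an intersecting family of k-subsets of an n-element set has size at most C(n − 1, k − 1), with equality for 'star' families {A ⊆ [n] : |A| = k, i ∈ A} (fix an element i). For n = 155, k = 7: C(154, 6) = 16787178870.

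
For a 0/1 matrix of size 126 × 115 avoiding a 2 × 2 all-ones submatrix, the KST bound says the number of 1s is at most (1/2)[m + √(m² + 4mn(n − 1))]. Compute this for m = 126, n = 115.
z(126, 115; 2, 2) ≤ (1/2)[126 + √(126² + 4·126·115·114)] = (1/2)[126 + √6623316] = 1349.7902

Kővári–Sós–Turán: let r_1, ..., r_126 be the row sums and z = Σ r_i the total number of 1s. Each pair of columns can share at most one row with both entries 1 (else a 2×2 all-ones block appears), so Σ_i C(r_i, 2) ≤ C(115, 2) = 6555. By convexity Σ_i C(r_i, 2) ≥ 126·C(z/126, 2) = z(z − 126)/(2·126), giving z² − 126z − 126·115·114 ≤ 0 and hence z ≤ (1/2)[126 + √(15876 + 4·1651860)] = (1/2)[126 + √6623316] ≈ (1/2)(126 + 2573.5804) = 1349.7902.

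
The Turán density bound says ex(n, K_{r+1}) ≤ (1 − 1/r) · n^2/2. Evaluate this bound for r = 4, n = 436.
Turán density bound = (3/4) · 436^2/2 = 71286

Turán's theorem: ex(n, K_{r+1}) is achieved by the complete r-partite Turán graph T(n, r) with parts as balanced as possible, and is at most (1 − 1/r) · n^2/2. For r = 4, n = 436: the density bound is (3/4) · 190096/2 = 71286. Since 4 ∣ 436, the Turán graph T(436, 4) has parts of equal size 109, and its edge count e(T(436, 4)) = 71286 attains the density bound exactly.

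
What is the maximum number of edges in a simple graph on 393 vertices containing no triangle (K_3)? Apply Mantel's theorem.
ex(393, K_3) = ⌊393^2/4⌋ = 38612

Mantel (1907): a triangle-free graph on n vertices has at most ⌊n^2/4⌋ edges, with equality for the complete bipartite graph K_{⌊n/2⌋, ⌈n/2⌉}. For n = 393: ⌊393^2/4⌋ = ⌊154449/4⌋ = 38612. The extremal graph is K_{196, 197}, which has 196·197 = 38612 edges.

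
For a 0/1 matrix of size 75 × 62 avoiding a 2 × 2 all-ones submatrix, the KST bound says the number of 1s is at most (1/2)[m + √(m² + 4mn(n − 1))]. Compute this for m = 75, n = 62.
z(75, 62; 2, 2) ≤ (1/2)[75 + √(75² + 4·75·62·61)] = (1/2)[75 + √1140225] = 571.4066

Kővári–Sós–Turán: let r_1, ..., r_75 be the row sums and z = Σ r_i the total number of 1s. Each pair of columns can share at most one row with both entries 1 (else a 2×2 all-ones block appears), so Σ_i C(r_i, 2) ≤ C(62, 2) = 1891. By convexity Σ_i C(r_i, 2) ≥ 75·C(z/75, 2) = z(z − 75)/(2·75), giving z² − 75z − 75·62·61 ≤ 0 and hence z ≤ (1/2)[75 + √(5625 + 4·283650)] = (1/2)[75 + √1140225] ≈ (1/2)(75 + 1067.8132) = 571.4066.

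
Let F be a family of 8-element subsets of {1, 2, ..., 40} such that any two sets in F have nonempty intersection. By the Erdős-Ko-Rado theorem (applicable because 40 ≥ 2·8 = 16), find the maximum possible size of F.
max |F| = C(39, 7) = 15380937

The Erdős-Ko-Rado theorem states: for n ≥ 2k, an intersecting family of k-subsets of an n-element set has size at most C(n − 1, k − 1), with equality for 'star' families {A ⊆ [n] : |A| = k, i ∈ A} (fix an element i). For n = 40, k = 8: C(39, 7) = 15380937.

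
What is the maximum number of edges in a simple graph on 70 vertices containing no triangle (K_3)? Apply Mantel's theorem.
ex(70, K_3) = ⌊70^2/4⌋ = 1225

Mantel (1907): a triangle-free graph on n vertices has at most ⌊n^2/4⌋ edges, with equality for the complete bipartite graph K_{⌊n/2⌋, ⌈n/2⌉}. For n = 70: ⌊70^2/4⌋ = ⌊4900/4⌋ = 1225. The extremal graph is K_{35, 35}, which has 35·35 = 1225 edges.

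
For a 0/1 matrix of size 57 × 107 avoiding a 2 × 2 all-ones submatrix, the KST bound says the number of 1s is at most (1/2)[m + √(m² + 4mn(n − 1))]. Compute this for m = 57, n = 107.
z(57, 107; 2, 2) ≤ (1/2)[57 + √(57² + 4·57·107·106)] = (1/2)[57 + √2589225] = 833.0534

Kővári–Sós–Turán: let r_1, ..., r_57 be the row sums and z = Σ r_i the total number of 1s. Each pair of columns can share at most one row with both entries 1 (else a 2×2 all-ones block appears), so Σ_i C(r_i, 2) ≤ C(107, 2) = 5671. By convexity Σ_i C(r_i, 2) ≥ 57·C(z/57, 2) = z(z − 57)/(2·57), giving z² − 57z − 57·107·106 ≤ 0 and hence z ≤ (1/2)[57 + √(3249 + 4·646494)] = (1/2)[57 + √2589225] ≈ (1/2)(57 + 1609.1069) = 833.0534.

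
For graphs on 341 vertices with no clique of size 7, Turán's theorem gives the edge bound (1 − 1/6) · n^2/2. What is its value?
Turán density bound = (5/6) · 341^2/2 = 581405/12 ≈ 48450.4167

Turán's theorem: ex(n, K_{r+1}) is achieved by the complete r-partite Turán graph T(n, r) with parts as balanced as possible, and is at most (1 − 1/r) · n^2/2. For r = 6, n = 341: the density bound is (5/6) · 116281/2 = 581405/12 ≈ 48450.4167. The integer-valued extremum is e(T(341, 6)) = 48450, which is strictly less than the density bound 581405/12 since 6 ∤ 341 (the parts of T(341, 6) cannot all be equal).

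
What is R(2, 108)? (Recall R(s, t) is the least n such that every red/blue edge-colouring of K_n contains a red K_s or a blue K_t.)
R(2, 108) = 108

R(2, k) = k for all k ≥ 2: in a 2-colouring of K_k, either some edge is red (a red K_2) or all edges are blue (a blue K_k). And K_{107} coloured all-blue has no blue K_108, so R(2, 108) > 107. Hence R(2, 108) = 108.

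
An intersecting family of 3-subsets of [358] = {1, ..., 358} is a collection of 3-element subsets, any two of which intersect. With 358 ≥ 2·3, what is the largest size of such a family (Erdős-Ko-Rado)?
max |F| = C(357, 2) = 63546

The Erdős-Ko-Rado theorem states: for n ≥ 2k, an intersecting family of k-subsets of an n-element set has size at most C(n − 1, k − 1), with equality for 'star' families {A ⊆ [n] : |A| = k, i ∈ A} (fix an element i). For n = 358, k = 3: C(357, 2) = 63546.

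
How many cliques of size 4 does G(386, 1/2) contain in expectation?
E[# K_4] = C(386, 4) · (1/2)^C(4, 2) = 910682080 / 2^6 = 28458815/2 = 14229407.5

For each 4-subset S of vertices (there are C(386, 4) = 910682080 such S), let X_S = 1 if S induces a K_4 (all C(4, 2) = 6 edges present). Then P(X_S = 1) = (1/2)^6 = 1/64. By linearity of expectation, E[# K_4] = C(386, 4) · (1/2)^6 = 910682080 / 64 = 28458815/2 = 14229407.5.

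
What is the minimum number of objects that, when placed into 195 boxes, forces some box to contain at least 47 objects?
n = (47 − 1)·195 + 1 = 8971

By the generalised pigeonhole principle, to guarantee some box contains ≥ r objects we need more than (r − 1) · k objects total. Threshold: n = (r − 1) · k + 1. With r = 47 and k = 195: n = 46 · 195 + 1 = 8970 + 1 = 8971. For n = 8970 = 46 · 195, we can put exactly 46 objects in every box, avoiding 47 in any single one — so 8971 is tight.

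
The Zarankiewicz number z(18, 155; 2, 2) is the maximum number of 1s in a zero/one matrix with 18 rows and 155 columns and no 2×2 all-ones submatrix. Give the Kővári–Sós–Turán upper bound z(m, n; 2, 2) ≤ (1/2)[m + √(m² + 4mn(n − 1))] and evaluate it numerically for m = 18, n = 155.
z(18, 155; 2, 2) ≤ (1/2)[18 + √(18² + 4·18·155·154)] = (1/2)[18 + √1718964] = 664.5463

Kővári–Sós–Turán: let r_1, ..., r_18 be the row sums and z = Σ r_i the total number of 1s. Each pair of columns can share at most one row with both entries 1 (else a 2×2 all-ones block appears), so Σ_i C(r_i, 2) ≤ C(155, 2) = 11935. By convexity Σ_i C(r_i, 2) ≥ 18·C(z/18, 2) = z(z − 18)/(2·18), giving z² − 18z − 18·155·154 ≤ 0 and hence z ≤ (1/2)[18 + √(324 + 4·429660)] = (1/2)[18 + √1718964] ≈ (1/2)(18 + 1311.0927) = 664.5463.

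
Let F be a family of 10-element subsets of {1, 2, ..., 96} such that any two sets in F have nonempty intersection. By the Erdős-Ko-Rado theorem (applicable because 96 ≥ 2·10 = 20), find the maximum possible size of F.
max |F| = C(95, 9) = 1174992339235

Erdős-Ko-Rado (1961): when n ≥ 2k, max |F| = C(n−1, k−1). The bound is attained by the star {A : i ∈ A} for any fixed i ∈ [n]. Here C(96−1, 10−1) = C(95, 9) = 1174992339235.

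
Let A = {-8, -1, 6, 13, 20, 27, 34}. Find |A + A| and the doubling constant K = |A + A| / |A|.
K = |A + A| / |A| = 13/7

Enumerate A + A = {a + b : a, b ∈ A}. With |A| = 7, there are |A|^2 = 49 ordered sum pairs; collecting distinct values, A + A = {-16, -9, -2, 5, 12, 19, 26, 33, 40, 47, 54, 61, 68}, so |A + A| = 13. Thus K = 13/7. Here |A + A| = 2|A| − 1 = 13, the minimum possible — so K = 13/7 is minimal, which holds iff A is an arithmetic progression.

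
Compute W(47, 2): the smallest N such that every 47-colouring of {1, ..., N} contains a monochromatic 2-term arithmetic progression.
W(47, 2) = 47 + 1 = 48

A 2-term AP is any pair of integers, so a monochromatic 2-AP exists iff some colour is used at least twice. With 47 colours, the colouring i ↦ i on {1, ..., 47} uses each colour once, avoiding any monochromatic pair, so W(47, 2) > 47. For {1, ..., 48}, pigeonhole forces two integers of the same colour, which form a monochromatic 2-AP. Hence W(47, 2) = 48.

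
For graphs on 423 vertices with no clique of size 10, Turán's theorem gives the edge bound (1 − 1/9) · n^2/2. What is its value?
Turán density bound = (8/9) · 423^2/2 = 79524

Turán's theorem: ex(n, K_{r+1}) is achieved by the complete r-partite Turán graph T(n, r) with parts as balanced as possible, and is at most (1 − 1/r) · n^2/2. For r = 9, n = 423: the density bound is (8/9) · 178929/2 = 79524. Since 9 ∣ 423, the Turán graph T(423, 9) has parts of equal size 47, and its edge count e(T(423, 9)) = 79524 attains the density bound exactly.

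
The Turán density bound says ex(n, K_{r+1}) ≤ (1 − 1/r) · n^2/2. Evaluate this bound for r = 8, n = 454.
Turán density bound = (7/8) · 454^2/2 = 360703/4 ≈ 90175.75

Turán's theorem: ex(n, K_{r+1}) is achieved by the complete r-partite Turán graph T(n, r) with parts as balanced as possible, and is at most (1 − 1/r) · n^2/2. For r = 8, n = 454: the density bound is (7/8) · 206116/2 = 360703/4 ≈ 90175.75. The integer-valued extremum is e(T(454, 8)) = 90175, which is strictly less than the density bound 360703/4 since 8 ∤ 454 (the parts of T(454, 8) cannot all be equal).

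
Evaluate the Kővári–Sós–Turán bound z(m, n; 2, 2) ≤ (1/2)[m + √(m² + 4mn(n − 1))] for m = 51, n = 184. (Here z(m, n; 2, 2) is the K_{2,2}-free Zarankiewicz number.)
z(51, 184; 2, 2) ≤ (1/2)[51 + √(51² + 4·51·184·183)] = (1/2)[51 + √6871689] = 1336.1953

Kővári–Sós–Turán: let r_1, ..., r_51 be the row sums and z = Σ r_i the total number of 1s. Each pair of columns can share at most one row with both entries 1 (else a 2×2 all-ones block appears), so Σ_i C(r_i, 2) ≤ C(184, 2) = 16836. By convexity Σ_i C(r_i, 2) ≥ 51·C(z/51, 2) = z(z − 51)/(2·51), giving z² − 51z − 51·184·183 ≤ 0 and hence z ≤ (1/2)[51 + √(2601 + 4·1717272)] = (1/2)[51 + √6871689] ≈ (1/2)(51 + 2621.3907) = 1336.1953.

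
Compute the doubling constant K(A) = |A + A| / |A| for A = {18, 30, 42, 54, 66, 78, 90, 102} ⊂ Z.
K = |A + A| / |A| = 15/8

Enumerate A + A = {a + b : a, b ∈ A}. With |A| = 8, there are |A|^2 = 64 ordered sum pairs; collecting distinct values, A + A = {36, 48, 60, 72, 84, 96, 108, 120, 132, 144, 156, 168, 180, 192, 204}, so |A + A| = 15. Thus K = 15/8. Here |A + A| = 2|A| − 1 = 15, the minimum possible — so K = 15/8 is minimal, which holds iff A is an arithmetic progression.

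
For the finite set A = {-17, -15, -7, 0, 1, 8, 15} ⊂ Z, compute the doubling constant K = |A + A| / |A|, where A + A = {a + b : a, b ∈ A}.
K = |A + A| / |A| = 22/7

Enumerate A + A = {a + b : a, b ∈ A}. With |A| = 7, there are |A|^2 = 49 ordered sum pairs; collecting distinct values, A + A = {-34, -32, -30, -24, -22, -17, -16, -15, -14, -9, -7, -6, -2, 0, 1, 2, 8, 9, 15, 16, 23, 30}, so |A + A| = 22. Thus K = 22/7. For comparison, the minimum possible |A + A| over all 7-element sets is 2·7 − 1 = 13 (so min K = 13/7), attained only by arithmetic progressions.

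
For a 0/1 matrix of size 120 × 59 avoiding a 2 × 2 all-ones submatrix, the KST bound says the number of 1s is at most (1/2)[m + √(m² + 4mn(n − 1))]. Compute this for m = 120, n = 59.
z(120, 59; 2, 2) ≤ (1/2)[120 + √(120² + 4·120·59·58)] = (1/2)[120 + √1656960] = 703.6148

Kővári–Sós–Turán: let r_1, ..., r_120 be the row sums and z = Σ r_i the total number of 1s. Each pair of columns can share at most one row with both entries 1 (else a 2×2 all-ones block appears), so Σ_i C(r_i, 2) ≤ C(59, 2) = 1711. By convexity Σ_i C(r_i, 2) ≥ 120·C(z/120, 2) = z(z − 120)/(2·120), giving z² − 120z − 120·59·58 ≤ 0 and hence z ≤ (1/2)[120 + √(14400 + 4·410640)] = (1/2)[120 + √1656960] ≈ (1/2)(120 + 1287.2296) = 703.6148.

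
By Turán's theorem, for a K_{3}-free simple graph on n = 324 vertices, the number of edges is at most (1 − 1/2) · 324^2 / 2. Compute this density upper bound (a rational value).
Turán density bound = (1/2) · 324^2/2 = 26244

Turán's theorem: ex(n, K_{r+1}) is achieved by the complete r-partite Turán graph T(n, r) with parts as balanced as possible, and is at most (1 − 1/r) · n^2/2. For r = 2, n = 324: the density bound is (1/2) · 104976/2 = 26244. Since 2 ∣ 324, the Turán graph T(324, 2) has parts of equal size 162, and its edge count e(T(324, 2)) = 26244 attains the density bound exactly.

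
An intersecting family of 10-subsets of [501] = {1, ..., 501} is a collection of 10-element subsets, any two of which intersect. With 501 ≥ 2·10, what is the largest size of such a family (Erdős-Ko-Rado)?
max |F| = C(500, 9) = 5006325637513057000

Erdős-Ko-Rado (1961): when n ≥ 2k, max |F| = C(n−1, k−1). The bound is attained by the star {A : i ∈ A} for any fixed i ∈ [n]. Here C(501−1, 10−1) = C(500, 9) = 5006325637513057000.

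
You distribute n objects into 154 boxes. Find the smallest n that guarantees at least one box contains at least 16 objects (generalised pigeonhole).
n = (16 − 1)·154 + 1 = 2311

By the generalised pigeonhole principle, to guarantee some box contains ≥ r objects we need more than (r − 1) · k objects total. Threshold: n = (r − 1) · k + 1. With r = 16 and k = 154: n = 15 · 154 + 1 = 2310 + 1 = 2311. For n = 2310 = 15 · 154, we can put exactly 15 objects in every box, avoiding 16 in any single one — so 2311 is tight.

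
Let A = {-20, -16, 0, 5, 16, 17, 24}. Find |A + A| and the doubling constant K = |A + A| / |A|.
K = |A + A| / |A| = 27/7

Enumerate A + A = {a + b : a, b ∈ A}. With |A| = 7, there are |A|^2 = 49 ordered sum pairs; collecting distinct values, A + A = {-40, -36, -32, -20, -16, -15, -11, -4, -3, 0, 1, 4, 5, 8, 10, 16, 17, 21, 22, 24, 29, 32, 33, 34, 40, 41, 48}, so |A + A| = 27. Thus K = 27/7. For comparison, the minimum possible |A + A| over all 7-element sets is 2·7 − 1 = 13 (so min K = 13/7), attained only by arithmetic progressions.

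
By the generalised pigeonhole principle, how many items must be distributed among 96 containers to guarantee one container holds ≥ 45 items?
n = (45 − 1)·96 + 1 = 4225

By the generalised pigeonhole principle, to guarantee some box contains ≥ r objects we need more than (r − 1) · k objects total. Threshold: n = (r − 1) · k + 1. With r = 45 and k = 96: n = 44 · 96 + 1 = 4224 + 1 = 4225. For n = 4224 = 44 · 96, we can put exactly 44 objects in every box, avoiding 45 in any single one — so 4225 is tight.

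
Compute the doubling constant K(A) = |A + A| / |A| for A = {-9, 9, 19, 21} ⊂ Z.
K = |A + A| / |A| = 10/4 = 5/2

Enumerate A + A = {a + b : a, b ∈ A}. With |A| = 4, there are |A|^2 = 16 ordered sum pairs; collecting distinct values, A + A = {-18, 0, 10, 12, 18, 28, 30, 38, 40, 42}, so |A + A| = 10. Thus K = 10/4 = 5/2. For comparison, the minimum possible |A + A| over all 4-element sets is 2·4 − 1 = 7 (so min K = 7/4), attained only by arithmetic progressions.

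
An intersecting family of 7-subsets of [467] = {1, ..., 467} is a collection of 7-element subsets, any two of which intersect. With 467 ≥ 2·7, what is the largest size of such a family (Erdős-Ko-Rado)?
max |F| = C(466, 6) = 13770453583348

The Erdős-Ko-Rado theorem states: for n ≥ 2k, an intersecting family of k-subsets of an n-element set has size at most C(n − 1, k − 1), with equality for 'star' families {A ⊆ [n] : |A| = k, i ∈ A} (fix an element i). For n = 467, k = 7: C(466, 6) = 13770453583348.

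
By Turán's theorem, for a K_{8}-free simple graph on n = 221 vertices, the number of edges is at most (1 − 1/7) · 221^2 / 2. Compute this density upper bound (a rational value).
Turán density bound = (6/7) · 221^2/2 = 146523/7 ≈ 20931.8571

Turán's theorem: ex(n, K_{r+1}) is achieved by the complete r-partite Turán graph T(n, r) with parts as balanced as possible, and is at most (1 − 1/r) · n^2/2. For r = 7, n = 221: the density bound is (6/7) · 48841/2 = 146523/7 ≈ 20931.8571. The integer-valued extremum is e(T(221, 7)) = 20931, which is strictly less than the density bound 146523/7 since 7 ∤ 221 (the parts of T(221, 7) cannot all be equal).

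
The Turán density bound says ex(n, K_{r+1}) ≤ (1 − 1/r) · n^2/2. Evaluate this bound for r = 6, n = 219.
Turán density bound = (5/6) · 219^2/2 = 79935/4 ≈ 19983.75

Turán's theorem: ex(n, K_{r+1}) is achieved by the complete r-partite Turán graph T(n, r) with parts as balanced as possible, and is at most (1 − 1/r) · n^2/2. For r = 6, n = 219: the density bound is (5/6) · 47961/2 = 79935/4 ≈ 19983.75. The integer-valued extremum is e(T(219, 6)) = 19983, which is strictly less than the density bound 79935/4 since 6 ∤ 219 (the parts of T(219, 6) cannot all be equal).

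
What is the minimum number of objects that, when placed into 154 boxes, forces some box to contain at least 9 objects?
n = (9 − 1)·154 + 1 = 1233

By the generalised pigeonhole principle, to guarantee some box contains ≥ r objects we need more than (r − 1) · k objects total. Threshold: n = (r − 1) · k + 1. With r = 9 and k = 154: n = 8 · 154 + 1 = 1232 + 1 = 1233. For n = 1232 = 8 · 154, we can put exactly 8 objects in every box, avoiding 9 in any single one — so 1233 is tight.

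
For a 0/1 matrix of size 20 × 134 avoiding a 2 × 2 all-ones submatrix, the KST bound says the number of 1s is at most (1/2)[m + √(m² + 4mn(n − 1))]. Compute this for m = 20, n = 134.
z(20, 134; 2, 2) ≤ (1/2)[20 + √(20² + 4·20·134·133)] = (1/2)[20 + √1426160] = 607.1097

Kővári–Sós–Turán: let r_1, ..., r_20 be the row sums and z = Σ r_i the total number of 1s. Each pair of columns can share at most one row with both entries 1 (else a 2×2 all-ones block appears), so Σ_i C(r_i, 2) ≤ C(134, 2) = 8911. By convexity Σ_i C(r_i, 2) ≥ 20·C(z/20, 2) = z(z − 20)/(2·20), giving z² − 20z − 20·134·133 ≤ 0 and hence z ≤ (1/2)[20 + √(400 + 4·356440)] = (1/2)[20 + √1426160] ≈ (1/2)(20 + 1194.2194) = 607.1097.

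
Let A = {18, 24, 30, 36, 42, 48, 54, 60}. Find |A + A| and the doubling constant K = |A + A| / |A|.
K = |A + A| / |A| = 15/8

Enumerate A + A = {a + b : a, b ∈ A}. With |A| = 8, there are |A|^2 = 64 ordered sum pairs; collecting distinct values, A + A = {36, 42, 48, 54, 60, 66, 72, 78, 84, 90, 96, 102, 108, 114, 120}, so |A + A| = 15. Thus K = 15/8. Here |A + A| = 2|A| − 1 = 15, the minimum possible — so K = 15/8 is minimal, which holds iff A is an arithmetic progression.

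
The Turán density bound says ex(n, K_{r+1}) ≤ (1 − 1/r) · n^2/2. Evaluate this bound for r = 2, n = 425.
Turán density bound = (1/2) · 425^2/2 = 180625/4 ≈ 45156.25

Turán's theorem: ex(n, K_{r+1}) is achieved by the complete r-partite Turán graph T(n, r) with parts as balanced as possible, and is at most (1 − 1/r) · n^2/2. For r = 2, n = 425: the density bound is (1/2) · 180625/2 = 180625/4 ≈ 45156.25. The integer-valued extremum is e(T(425, 2)) = 45156, which is strictly less than the density bound 180625/4 since 2 ∤ 425 (the parts of T(425, 2) cannot all be equal).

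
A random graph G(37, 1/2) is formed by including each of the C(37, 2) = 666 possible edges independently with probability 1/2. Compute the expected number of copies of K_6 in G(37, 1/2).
E[# K_6] = C(37, 6) · (1/2)^C(6, 2) = 2324784 / 2^15 = 145299/2048 ≈ 70.946777

For each 6-subset S of vertices (there are C(37, 6) = 2324784 such S), let X_S = 1 if S induces a K_6 (all C(6, 2) = 15 edges present). Then P(X_S = 1) = (1/2)^15 = 1/32768. By linearity of expectation, E[# K_6] = C(37, 6) · (1/2)^15 = 2324784 / 32768 = 145299/2048 ≈ 70.946777.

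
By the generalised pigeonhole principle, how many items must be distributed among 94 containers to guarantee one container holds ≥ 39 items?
n = (39 − 1)·94 + 1 = 3573

By the generalised pigeonhole principle, to guarantee some box contains ≥ r objects we need more than (r − 1) · k objects total. Threshold: n = (r − 1) · k + 1. With r = 39 and k = 94: n = 38 · 94 + 1 = 3572 + 1 = 3573. For n = 3572 = 38 · 94, we can put exactly 38 objects in every box, avoiding 39 in any single one — so 3573 is tight.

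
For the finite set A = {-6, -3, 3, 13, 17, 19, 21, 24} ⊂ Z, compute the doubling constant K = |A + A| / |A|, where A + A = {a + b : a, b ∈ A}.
K = |A + A| / |A| = 32/8 = 4

Enumerate A + A = {a + b : a, b ∈ A}. With |A| = 8, there are |A|^2 = 64 ordered sum pairs; collecting distinct values, A + A = {-12, -9, -6, -3, 0, 6, 7, 10, 11, 13, 14, 15, 16, 18, 20, 21, 22, 24, 26, 27, 30, 32, 34, 36, 37, 38, 40, 41, 42, 43, 45, 48}, so |A + A| = 32. Thus K = 32/8 = 4. For comparison, the minimum possible |A + A| over all 8-element sets is 2·8 − 1 = 15 (so min K = 15/8), attained only by arithmetic progressions.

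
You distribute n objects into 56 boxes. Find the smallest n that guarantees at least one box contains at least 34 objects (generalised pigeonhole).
n = (34 − 1)·56 + 1 = 1849

By the generalised pigeonhole principle, to guarantee some box contains ≥ r objects we need more than (r − 1) · k objects total. Threshold: n = (r − 1) · k + 1. With r = 34 and k = 56: n = 33 · 56 + 1 = 1848 + 1 = 1849. For n = 1848 = 33 · 56, we can put exactly 33 objects in every box, avoiding 34 in any single one — so 1849 is tight.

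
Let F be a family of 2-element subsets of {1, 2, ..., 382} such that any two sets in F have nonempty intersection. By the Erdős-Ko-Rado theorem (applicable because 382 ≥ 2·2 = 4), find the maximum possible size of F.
max |F| = C(381, 1) = 381

The Erdős-Ko-Rado theorem states: for n ≥ 2k, an intersecting family of k-subsets of an n-element set has size at most C(n − 1, k − 1), with equality for 'star' families {A ⊆ [n] : |A| = k, i ∈ A} (fix an element i). For n = 382, k = 2: C(381, 1) = 381.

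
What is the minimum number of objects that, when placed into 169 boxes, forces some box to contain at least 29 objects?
n = (29 − 1)·169 + 1 = 4733

By the generalised pigeonhole principle, to guarantee some box contains ≥ r objects we need more than (r − 1) · k objects total. Threshold: n = (r − 1) · k + 1. With r = 29 and k = 169: n = 28 · 169 + 1 = 4732 + 1 = 4733. For n = 4732 = 28 · 169, we can put exactly 28 objects in every box, avoiding 29 in any single one — so 4733 is tight.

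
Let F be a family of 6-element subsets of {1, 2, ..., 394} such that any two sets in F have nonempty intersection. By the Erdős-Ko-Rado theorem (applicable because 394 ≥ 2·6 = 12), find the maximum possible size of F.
max |F| = C(393, 5) = 76153231518

Erdős-Ko-Rado (1961): when n ≥ 2k, max |F| = C(n−1, k−1). The bound is attained by the star {A : i ∈ A} for any fixed i ∈ [n]. Here C(394−1, 6−1) = C(393, 5) = 76153231518.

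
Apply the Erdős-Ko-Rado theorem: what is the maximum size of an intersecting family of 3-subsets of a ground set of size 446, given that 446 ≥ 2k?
max |F| = C(445, 2) = 98790

Erdős-Ko-Rado (1961): when n ≥ 2k, max |F| = C(n−1, k−1). The bound is attained by the star {A : i ∈ A} for any fixed i ∈ [n]. Here C(446−1, 3−1) = C(445, 2) = 98790.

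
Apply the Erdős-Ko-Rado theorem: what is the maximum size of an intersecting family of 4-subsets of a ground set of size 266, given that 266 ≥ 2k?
max |F| = C(265, 3) = 3066580

The Erdős-Ko-Rado theorem states: for n ≥ 2k, an intersecting family of k-subsets of an n-element set has size at most C(n − 1, k − 1), with equality for 'star' families {A ⊆ [n] : |A| = k, i ∈ A} (fix an element i). For n = 266, k = 4: C(265, 3) = 3066580.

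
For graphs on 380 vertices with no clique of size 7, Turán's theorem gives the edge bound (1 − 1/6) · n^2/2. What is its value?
Turán density bound = (5/6) · 380^2/2 = 180500/3 ≈ 60166.6667

Turán's theorem: ex(n, K_{r+1}) is achieved by the complete r-partite Turán graph T(n, r) with parts as balanced as possible, and is at most (1 − 1/r) · n^2/2. For r = 6, n = 380: the density bound is (5/6) · 144400/2 = 180500/3 ≈ 60166.6667. The integer-valued extremum is e(T(380, 6)) = 60166, which is strictly less than the density bound 180500/3 since 6 ∤ 380 (the parts of T(380, 6) cannot all be equal).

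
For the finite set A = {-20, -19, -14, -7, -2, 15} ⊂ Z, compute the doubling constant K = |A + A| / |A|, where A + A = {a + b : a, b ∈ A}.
K = |A + A| / |A| = 19/6

Enumerate A + A = {a + b : a, b ∈ A}. With |A| = 6, there are |A|^2 = 36 ordered sum pairs; collecting distinct values, A + A = {-40, -39, -38, -34, -33, -28, -27, -26, -22, -21, -16, -14, -9, -5, -4, 1, 8, 13, 30}, so |A + A| = 19. Thus K = 19/6. For comparison, the minimum possible |A + A| over all 6-element sets is 2·6 − 1 = 11 (so min K = 11/6), attained only by arithmetic progressions.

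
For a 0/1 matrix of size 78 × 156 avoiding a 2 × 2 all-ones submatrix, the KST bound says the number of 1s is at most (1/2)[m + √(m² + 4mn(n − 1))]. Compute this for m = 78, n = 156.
z(78, 156; 2, 2) ≤ (1/2)[78 + √(78² + 4·78·156·155)] = (1/2)[78 + √7550244] = 1412.8854

Kővári–Sós–Turán: let r_1, ..., r_78 be the row sums and z = Σ r_i the total number of 1s. Each pair of columns can share at most one row with both entries 1 (else a 2×2 all-ones block appears), so Σ_i C(r_i, 2) ≤ C(156, 2) = 12090. By convexity Σ_i C(r_i, 2) ≥ 78·C(z/78, 2) = z(z − 78)/(2·78), giving z² − 78z − 78·156·155 ≤ 0 and hence z ≤ (1/2)[78 + √(6084 + 4·1886040)] = (1/2)[78 + √7550244] ≈ (1/2)(78 + 2747.7707) = 1412.8854.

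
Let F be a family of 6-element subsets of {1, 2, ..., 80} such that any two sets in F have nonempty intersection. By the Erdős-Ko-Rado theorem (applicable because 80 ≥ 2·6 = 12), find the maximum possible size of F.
max |F| = C(79, 5) = 22537515

The Erdős-Ko-Rado theorem states: for n ≥ 2k, an intersecting family of k-subsets of an n-element set has size at most C(n − 1, k − 1), with equality for 'star' families {A ⊆ [n] : |A| = k, i ∈ A} (fix an element i). For n = 80, k = 6: C(79, 5) = 22537515.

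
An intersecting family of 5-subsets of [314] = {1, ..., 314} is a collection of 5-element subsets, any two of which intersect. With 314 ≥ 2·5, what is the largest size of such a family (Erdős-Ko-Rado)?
max |F| = C(313, 4) = 392292290

Erdős-Ko-Rado (1961): when n ≥ 2k, max |F| = C(n−1, k−1). The bound is attained by the star {A : i ∈ A} for any fixed i ∈ [n]. Here C(314−1, 5−1) = C(313, 4) = 392292290.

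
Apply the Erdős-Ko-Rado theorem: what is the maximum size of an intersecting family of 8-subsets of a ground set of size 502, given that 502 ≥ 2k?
max |F| = C(501, 7) = 1507128721461000

Erdős-Ko-Rado (1961): when n ≥ 2k, max |F| = C(n−1, k−1). The bound is attained by the star {A : i ∈ A} for any fixed i ∈ [n]. Here C(502−1, 8−1) = C(501, 7) = 1507128721461000.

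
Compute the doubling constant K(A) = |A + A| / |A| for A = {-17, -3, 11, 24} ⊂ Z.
K = |A + A| / |A| = 9/4

Enumerate A + A = {a + b : a, b ∈ A}. With |A| = 4, there are |A|^2 = 16 ordered sum pairs; collecting distinct values, A + A = {-34, -20, -6, 7, 8, 21, 22, 35, 48}, so |A + A| = 9. Thus K = 9/4. For comparison, the minimum possible |A + A| over all 4-element sets is 2·4 − 1 = 7 (so min K = 7/4), attained only by arithmetic progressions.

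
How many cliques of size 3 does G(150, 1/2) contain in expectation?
E[# K_3] = C(150, 3) · (1/2)^C(3, 2) = 551300 / 2^3 = 137825/2 = 68912.5

For each 3-subset S of vertices (there are C(150, 3) = 551300 such S), let X_S = 1 if S induces a K_3 (all C(3, 2) = 3 edges present). Then P(X_S = 1) = (1/2)^3 = 1/8. By linearity of expectation, E[# K_3] = C(150, 3) · (1/2)^3 = 551300 / 8 = 137825/2 = 68912.5.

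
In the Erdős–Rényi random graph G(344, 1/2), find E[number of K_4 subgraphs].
E[# K_4] = C(344, 4) · (1/2)^C(4, 2) = 573352626 / 2^6 = 286676313/32 = 8958634.78125

For each 4-subset S of vertices (there are C(344, 4) = 573352626 such S), let X_S = 1 if S induces a K_4 (all C(4, 2) = 6 edges present). Then P(X_S = 1) = (1/2)^6 = 1/64. By linearity of expectation, E[# K_4] = C(344, 4) · (1/2)^6 = 573352626 / 64 = 286676313/32 = 8958634.78125.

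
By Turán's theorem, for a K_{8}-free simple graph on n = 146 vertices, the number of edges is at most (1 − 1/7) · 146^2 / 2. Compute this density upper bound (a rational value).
Turán density bound = (6/7) · 146^2/2 = 63948/7 ≈ 9135.4286

Turán's theorem: ex(n, K_{r+1}) is achieved by the complete r-partite Turán graph T(n, r) with parts as balanced as possible, and is at most (1 − 1/r) · n^2/2. For r = 7, n = 146: the density bound is (6/7) · 21316/2 = 63948/7 ≈ 9135.4286. The integer-valued extremum is e(T(146, 7)) = 9135, which is strictly less than the density bound 63948/7 since 7 ∤ 146 (the parts of T(146, 7) cannot all be equal).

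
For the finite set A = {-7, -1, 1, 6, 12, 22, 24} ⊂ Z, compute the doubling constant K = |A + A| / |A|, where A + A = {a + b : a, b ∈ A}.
K = |A + A| / |A| = 26/7

Enumerate A + A = {a + b : a, b ∈ A}. With |A| = 7, there are |A|^2 = 49 ordered sum pairs; collecting distinct values, A + A = {-14, -8, -6, -2, -1, 0, 2, 5, 7, 11, 12, 13, 15, 17, 18, 21, 23, 24, 25, 28, 30, 34, 36, 44, 46, 48}, so |A + A| = 26. Thus K = 26/7. For comparison, the minimum possible |A + A| over all 7-element sets is 2·7 − 1 = 13 (so min K = 13/7), attained only by arithmetic progressions.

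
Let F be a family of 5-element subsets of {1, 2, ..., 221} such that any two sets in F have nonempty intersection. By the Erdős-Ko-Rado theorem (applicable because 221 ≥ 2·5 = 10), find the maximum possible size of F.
max |F| = C(220, 4) = 94966795

Erdős-Ko-Rado (1961): when n ≥ 2k, max |F| = C(n−1, k−1). The bound is attained by the star {A : i ∈ A} for any fixed i ∈ [n]. Here C(221−1, 5−1) = C(220, 4) = 94966795.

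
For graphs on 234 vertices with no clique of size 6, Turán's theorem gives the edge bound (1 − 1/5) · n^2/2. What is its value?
Turán density bound = (4/5) · 234^2/2 = 109512/5 ≈ 21902.4

Turán's theorem: ex(n, K_{r+1}) is achieved by the complete r-partite Turán graph T(n, r) with parts as balanced as possible, and is at most (1 − 1/r) · n^2/2. For r = 5, n = 234: the density bound is (4/5) · 54756/2 = 109512/5 ≈ 21902.4. The integer-valued extremum is e(T(234, 5)) = 21902, which is strictly less than the density bound 109512/5 since 5 ∤ 234 (the parts of T(234, 5) cannot all be equal).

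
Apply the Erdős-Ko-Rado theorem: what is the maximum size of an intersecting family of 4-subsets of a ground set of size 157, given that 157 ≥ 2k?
max |F| = C(156, 3) = 620620

The Erdős-Ko-Rado theorem states: for n ≥ 2k, an intersecting family of k-subsets of an n-element set has size at most C(n − 1, k − 1), with equality for 'star' families {A ⊆ [n] : |A| = k, i ∈ A} (fix an element i). For n = 157, k = 4: C(156, 3) = 620620.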